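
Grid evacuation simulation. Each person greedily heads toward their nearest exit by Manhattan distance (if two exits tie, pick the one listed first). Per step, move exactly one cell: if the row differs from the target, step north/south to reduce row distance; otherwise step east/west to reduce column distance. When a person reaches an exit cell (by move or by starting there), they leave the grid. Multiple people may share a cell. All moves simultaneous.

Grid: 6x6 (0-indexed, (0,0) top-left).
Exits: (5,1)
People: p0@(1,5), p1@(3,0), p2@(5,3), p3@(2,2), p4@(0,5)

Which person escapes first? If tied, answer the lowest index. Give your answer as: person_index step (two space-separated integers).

Step 1: p0:(1,5)->(2,5) | p1:(3,0)->(4,0) | p2:(5,3)->(5,2) | p3:(2,2)->(3,2) | p4:(0,5)->(1,5)
Step 2: p0:(2,5)->(3,5) | p1:(4,0)->(5,0) | p2:(5,2)->(5,1)->EXIT | p3:(3,2)->(4,2) | p4:(1,5)->(2,5)
Step 3: p0:(3,5)->(4,5) | p1:(5,0)->(5,1)->EXIT | p2:escaped | p3:(4,2)->(5,2) | p4:(2,5)->(3,5)
Step 4: p0:(4,5)->(5,5) | p1:escaped | p2:escaped | p3:(5,2)->(5,1)->EXIT | p4:(3,5)->(4,5)
Step 5: p0:(5,5)->(5,4) | p1:escaped | p2:escaped | p3:escaped | p4:(4,5)->(5,5)
Step 6: p0:(5,4)->(5,3) | p1:escaped | p2:escaped | p3:escaped | p4:(5,5)->(5,4)
Step 7: p0:(5,3)->(5,2) | p1:escaped | p2:escaped | p3:escaped | p4:(5,4)->(5,3)
Step 8: p0:(5,2)->(5,1)->EXIT | p1:escaped | p2:escaped | p3:escaped | p4:(5,3)->(5,2)
Step 9: p0:escaped | p1:escaped | p2:escaped | p3:escaped | p4:(5,2)->(5,1)->EXIT
Exit steps: [8, 3, 2, 4, 9]
First to escape: p2 at step 2

Answer: 2 2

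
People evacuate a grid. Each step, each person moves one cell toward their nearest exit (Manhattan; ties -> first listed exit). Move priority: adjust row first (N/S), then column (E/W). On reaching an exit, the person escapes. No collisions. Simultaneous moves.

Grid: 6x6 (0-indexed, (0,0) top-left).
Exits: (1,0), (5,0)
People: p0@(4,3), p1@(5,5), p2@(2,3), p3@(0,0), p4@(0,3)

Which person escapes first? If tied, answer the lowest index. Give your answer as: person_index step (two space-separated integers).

Answer: 3 1

Derivation:
Step 1: p0:(4,3)->(5,3) | p1:(5,5)->(5,4) | p2:(2,3)->(1,3) | p3:(0,0)->(1,0)->EXIT | p4:(0,3)->(1,3)
Step 2: p0:(5,3)->(5,2) | p1:(5,4)->(5,3) | p2:(1,3)->(1,2) | p3:escaped | p4:(1,3)->(1,2)
Step 3: p0:(5,2)->(5,1) | p1:(5,3)->(5,2) | p2:(1,2)->(1,1) | p3:escaped | p4:(1,2)->(1,1)
Step 4: p0:(5,1)->(5,0)->EXIT | p1:(5,2)->(5,1) | p2:(1,1)->(1,0)->EXIT | p3:escaped | p4:(1,1)->(1,0)->EXIT
Step 5: p0:escaped | p1:(5,1)->(5,0)->EXIT | p2:escaped | p3:escaped | p4:escaped
Exit steps: [4, 5, 4, 1, 4]
First to escape: p3 at step 1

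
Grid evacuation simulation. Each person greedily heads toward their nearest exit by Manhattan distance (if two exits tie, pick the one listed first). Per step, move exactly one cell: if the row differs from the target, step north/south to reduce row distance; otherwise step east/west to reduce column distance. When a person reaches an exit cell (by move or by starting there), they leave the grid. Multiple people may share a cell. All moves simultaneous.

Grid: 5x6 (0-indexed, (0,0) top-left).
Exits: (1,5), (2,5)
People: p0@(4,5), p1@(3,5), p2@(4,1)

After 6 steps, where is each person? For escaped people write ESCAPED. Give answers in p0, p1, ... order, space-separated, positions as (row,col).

Step 1: p0:(4,5)->(3,5) | p1:(3,5)->(2,5)->EXIT | p2:(4,1)->(3,1)
Step 2: p0:(3,5)->(2,5)->EXIT | p1:escaped | p2:(3,1)->(2,1)
Step 3: p0:escaped | p1:escaped | p2:(2,1)->(2,2)
Step 4: p0:escaped | p1:escaped | p2:(2,2)->(2,3)
Step 5: p0:escaped | p1:escaped | p2:(2,3)->(2,4)
Step 6: p0:escaped | p1:escaped | p2:(2,4)->(2,5)->EXIT

ESCAPED ESCAPED ESCAPED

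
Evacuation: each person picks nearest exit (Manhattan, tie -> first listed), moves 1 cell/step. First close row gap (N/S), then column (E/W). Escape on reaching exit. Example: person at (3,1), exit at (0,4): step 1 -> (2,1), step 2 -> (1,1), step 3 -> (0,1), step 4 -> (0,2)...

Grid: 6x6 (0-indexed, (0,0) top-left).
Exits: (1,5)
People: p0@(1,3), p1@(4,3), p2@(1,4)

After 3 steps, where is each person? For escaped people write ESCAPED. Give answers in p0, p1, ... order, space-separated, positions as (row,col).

Step 1: p0:(1,3)->(1,4) | p1:(4,3)->(3,3) | p2:(1,4)->(1,5)->EXIT
Step 2: p0:(1,4)->(1,5)->EXIT | p1:(3,3)->(2,3) | p2:escaped
Step 3: p0:escaped | p1:(2,3)->(1,3) | p2:escaped

ESCAPED (1,3) ESCAPED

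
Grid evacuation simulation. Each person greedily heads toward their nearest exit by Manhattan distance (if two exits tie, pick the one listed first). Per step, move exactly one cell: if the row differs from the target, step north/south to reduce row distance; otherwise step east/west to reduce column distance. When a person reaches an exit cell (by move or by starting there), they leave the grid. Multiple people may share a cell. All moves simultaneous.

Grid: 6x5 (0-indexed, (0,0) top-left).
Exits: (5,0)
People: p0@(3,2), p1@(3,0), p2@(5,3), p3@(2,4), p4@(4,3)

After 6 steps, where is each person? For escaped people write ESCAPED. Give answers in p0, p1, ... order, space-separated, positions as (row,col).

Step 1: p0:(3,2)->(4,2) | p1:(3,0)->(4,0) | p2:(5,3)->(5,2) | p3:(2,4)->(3,4) | p4:(4,3)->(5,3)
Step 2: p0:(4,2)->(5,2) | p1:(4,0)->(5,0)->EXIT | p2:(5,2)->(5,1) | p3:(3,4)->(4,4) | p4:(5,3)->(5,2)
Step 3: p0:(5,2)->(5,1) | p1:escaped | p2:(5,1)->(5,0)->EXIT | p3:(4,4)->(5,4) | p4:(5,2)->(5,1)
Step 4: p0:(5,1)->(5,0)->EXIT | p1:escaped | p2:escaped | p3:(5,4)->(5,3) | p4:(5,1)->(5,0)->EXIT
Step 5: p0:escaped | p1:escaped | p2:escaped | p3:(5,3)->(5,2) | p4:escaped
Step 6: p0:escaped | p1:escaped | p2:escaped | p3:(5,2)->(5,1) | p4:escaped

ESCAPED ESCAPED ESCAPED (5,1) ESCAPED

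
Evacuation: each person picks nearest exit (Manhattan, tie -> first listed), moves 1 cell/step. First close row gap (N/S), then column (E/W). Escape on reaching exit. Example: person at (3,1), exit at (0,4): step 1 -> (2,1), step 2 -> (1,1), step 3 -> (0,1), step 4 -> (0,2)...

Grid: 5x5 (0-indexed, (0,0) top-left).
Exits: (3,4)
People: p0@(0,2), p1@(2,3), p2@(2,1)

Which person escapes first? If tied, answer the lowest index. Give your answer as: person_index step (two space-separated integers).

Step 1: p0:(0,2)->(1,2) | p1:(2,3)->(3,3) | p2:(2,1)->(3,1)
Step 2: p0:(1,2)->(2,2) | p1:(3,3)->(3,4)->EXIT | p2:(3,1)->(3,2)
Step 3: p0:(2,2)->(3,2) | p1:escaped | p2:(3,2)->(3,3)
Step 4: p0:(3,2)->(3,3) | p1:escaped | p2:(3,3)->(3,4)->EXIT
Step 5: p0:(3,3)->(3,4)->EXIT | p1:escaped | p2:escaped
Exit steps: [5, 2, 4]
First to escape: p1 at step 2

Answer: 1 2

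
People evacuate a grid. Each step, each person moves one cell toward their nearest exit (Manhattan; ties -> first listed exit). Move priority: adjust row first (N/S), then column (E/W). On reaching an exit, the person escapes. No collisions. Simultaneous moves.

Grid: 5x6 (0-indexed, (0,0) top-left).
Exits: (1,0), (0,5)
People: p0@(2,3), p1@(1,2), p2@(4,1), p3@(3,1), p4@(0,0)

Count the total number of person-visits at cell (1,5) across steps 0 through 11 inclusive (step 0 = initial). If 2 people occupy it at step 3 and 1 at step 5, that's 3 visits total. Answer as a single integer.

Step 0: p0@(2,3) p1@(1,2) p2@(4,1) p3@(3,1) p4@(0,0) -> at (1,5): 0 [-], cum=0
Step 1: p0@(1,3) p1@(1,1) p2@(3,1) p3@(2,1) p4@ESC -> at (1,5): 0 [-], cum=0
Step 2: p0@(1,2) p1@ESC p2@(2,1) p3@(1,1) p4@ESC -> at (1,5): 0 [-], cum=0
Step 3: p0@(1,1) p1@ESC p2@(1,1) p3@ESC p4@ESC -> at (1,5): 0 [-], cum=0
Step 4: p0@ESC p1@ESC p2@ESC p3@ESC p4@ESC -> at (1,5): 0 [-], cum=0
Total visits = 0

Answer: 0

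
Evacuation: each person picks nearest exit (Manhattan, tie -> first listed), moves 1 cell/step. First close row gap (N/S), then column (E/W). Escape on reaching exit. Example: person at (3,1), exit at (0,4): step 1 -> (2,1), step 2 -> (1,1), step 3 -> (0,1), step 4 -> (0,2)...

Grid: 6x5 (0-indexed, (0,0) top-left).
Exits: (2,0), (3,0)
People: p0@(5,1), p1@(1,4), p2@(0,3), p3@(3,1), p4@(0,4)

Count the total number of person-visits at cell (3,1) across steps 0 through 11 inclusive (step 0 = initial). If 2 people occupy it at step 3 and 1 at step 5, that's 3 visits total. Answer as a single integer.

Answer: 2

Derivation:
Step 0: p0@(5,1) p1@(1,4) p2@(0,3) p3@(3,1) p4@(0,4) -> at (3,1): 1 [p3], cum=1
Step 1: p0@(4,1) p1@(2,4) p2@(1,3) p3@ESC p4@(1,4) -> at (3,1): 0 [-], cum=1
Step 2: p0@(3,1) p1@(2,3) p2@(2,3) p3@ESC p4@(2,4) -> at (3,1): 1 [p0], cum=2
Step 3: p0@ESC p1@(2,2) p2@(2,2) p3@ESC p4@(2,3) -> at (3,1): 0 [-], cum=2
Step 4: p0@ESC p1@(2,1) p2@(2,1) p3@ESC p4@(2,2) -> at (3,1): 0 [-], cum=2
Step 5: p0@ESC p1@ESC p2@ESC p3@ESC p4@(2,1) -> at (3,1): 0 [-], cum=2
Step 6: p0@ESC p1@ESC p2@ESC p3@ESC p4@ESC -> at (3,1): 0 [-], cum=2
Total visits = 2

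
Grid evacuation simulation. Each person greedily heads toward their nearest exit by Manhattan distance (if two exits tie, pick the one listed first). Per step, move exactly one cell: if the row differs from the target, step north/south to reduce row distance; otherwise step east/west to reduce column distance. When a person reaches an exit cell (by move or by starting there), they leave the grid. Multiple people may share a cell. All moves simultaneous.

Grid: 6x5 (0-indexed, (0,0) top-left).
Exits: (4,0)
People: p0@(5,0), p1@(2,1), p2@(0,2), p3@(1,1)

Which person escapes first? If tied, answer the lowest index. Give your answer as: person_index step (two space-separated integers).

Answer: 0 1

Derivation:
Step 1: p0:(5,0)->(4,0)->EXIT | p1:(2,1)->(3,1) | p2:(0,2)->(1,2) | p3:(1,1)->(2,1)
Step 2: p0:escaped | p1:(3,1)->(4,1) | p2:(1,2)->(2,2) | p3:(2,1)->(3,1)
Step 3: p0:escaped | p1:(4,1)->(4,0)->EXIT | p2:(2,2)->(3,2) | p3:(3,1)->(4,1)
Step 4: p0:escaped | p1:escaped | p2:(3,2)->(4,2) | p3:(4,1)->(4,0)->EXIT
Step 5: p0:escaped | p1:escaped | p2:(4,2)->(4,1) | p3:escaped
Step 6: p0:escaped | p1:escaped | p2:(4,1)->(4,0)->EXIT | p3:escaped
Exit steps: [1, 3, 6, 4]
First to escape: p0 at step 1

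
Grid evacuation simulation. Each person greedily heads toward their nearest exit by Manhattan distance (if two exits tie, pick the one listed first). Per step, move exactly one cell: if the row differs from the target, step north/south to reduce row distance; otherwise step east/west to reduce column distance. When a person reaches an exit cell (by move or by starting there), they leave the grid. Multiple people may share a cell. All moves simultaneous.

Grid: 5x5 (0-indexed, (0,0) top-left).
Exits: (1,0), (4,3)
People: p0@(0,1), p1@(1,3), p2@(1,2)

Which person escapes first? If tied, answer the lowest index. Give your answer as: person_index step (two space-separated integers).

Answer: 0 2

Derivation:
Step 1: p0:(0,1)->(1,1) | p1:(1,3)->(1,2) | p2:(1,2)->(1,1)
Step 2: p0:(1,1)->(1,0)->EXIT | p1:(1,2)->(1,1) | p2:(1,1)->(1,0)->EXIT
Step 3: p0:escaped | p1:(1,1)->(1,0)->EXIT | p2:escaped
Exit steps: [2, 3, 2]
First to escape: p0 at step 2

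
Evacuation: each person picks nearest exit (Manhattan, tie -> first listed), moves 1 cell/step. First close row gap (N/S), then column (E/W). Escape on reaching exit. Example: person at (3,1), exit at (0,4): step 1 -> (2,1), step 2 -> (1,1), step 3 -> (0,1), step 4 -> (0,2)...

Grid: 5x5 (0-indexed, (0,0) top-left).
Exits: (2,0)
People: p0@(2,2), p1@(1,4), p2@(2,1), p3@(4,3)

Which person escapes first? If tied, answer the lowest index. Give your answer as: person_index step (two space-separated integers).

Answer: 2 1

Derivation:
Step 1: p0:(2,2)->(2,1) | p1:(1,4)->(2,4) | p2:(2,1)->(2,0)->EXIT | p3:(4,3)->(3,3)
Step 2: p0:(2,1)->(2,0)->EXIT | p1:(2,4)->(2,3) | p2:escaped | p3:(3,3)->(2,3)
Step 3: p0:escaped | p1:(2,3)->(2,2) | p2:escaped | p3:(2,3)->(2,2)
Step 4: p0:escaped | p1:(2,2)->(2,1) | p2:escaped | p3:(2,2)->(2,1)
Step 5: p0:escaped | p1:(2,1)->(2,0)->EXIT | p2:escaped | p3:(2,1)->(2,0)->EXIT
Exit steps: [2, 5, 1, 5]
First to escape: p2 at step 1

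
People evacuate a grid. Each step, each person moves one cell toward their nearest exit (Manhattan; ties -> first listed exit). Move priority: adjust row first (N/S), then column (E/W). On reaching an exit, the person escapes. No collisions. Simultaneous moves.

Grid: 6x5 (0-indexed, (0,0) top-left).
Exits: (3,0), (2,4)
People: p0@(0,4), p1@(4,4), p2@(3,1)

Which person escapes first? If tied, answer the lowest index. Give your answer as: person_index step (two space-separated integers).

Answer: 2 1

Derivation:
Step 1: p0:(0,4)->(1,4) | p1:(4,4)->(3,4) | p2:(3,1)->(3,0)->EXIT
Step 2: p0:(1,4)->(2,4)->EXIT | p1:(3,4)->(2,4)->EXIT | p2:escaped
Exit steps: [2, 2, 1]
First to escape: p2 at step 1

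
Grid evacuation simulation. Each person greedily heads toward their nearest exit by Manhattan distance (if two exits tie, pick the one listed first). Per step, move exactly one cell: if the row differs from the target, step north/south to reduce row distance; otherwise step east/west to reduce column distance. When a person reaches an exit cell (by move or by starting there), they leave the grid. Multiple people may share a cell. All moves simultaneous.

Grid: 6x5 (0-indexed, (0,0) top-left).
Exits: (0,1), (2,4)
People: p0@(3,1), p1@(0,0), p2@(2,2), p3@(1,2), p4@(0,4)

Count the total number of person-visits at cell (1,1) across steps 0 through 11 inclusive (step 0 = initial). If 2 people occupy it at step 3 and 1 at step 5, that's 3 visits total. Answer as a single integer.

Step 0: p0@(3,1) p1@(0,0) p2@(2,2) p3@(1,2) p4@(0,4) -> at (1,1): 0 [-], cum=0
Step 1: p0@(2,1) p1@ESC p2@(2,3) p3@(0,2) p4@(1,4) -> at (1,1): 0 [-], cum=0
Step 2: p0@(1,1) p1@ESC p2@ESC p3@ESC p4@ESC -> at (1,1): 1 [p0], cum=1
Step 3: p0@ESC p1@ESC p2@ESC p3@ESC p4@ESC -> at (1,1): 0 [-], cum=1
Total visits = 1

Answer: 1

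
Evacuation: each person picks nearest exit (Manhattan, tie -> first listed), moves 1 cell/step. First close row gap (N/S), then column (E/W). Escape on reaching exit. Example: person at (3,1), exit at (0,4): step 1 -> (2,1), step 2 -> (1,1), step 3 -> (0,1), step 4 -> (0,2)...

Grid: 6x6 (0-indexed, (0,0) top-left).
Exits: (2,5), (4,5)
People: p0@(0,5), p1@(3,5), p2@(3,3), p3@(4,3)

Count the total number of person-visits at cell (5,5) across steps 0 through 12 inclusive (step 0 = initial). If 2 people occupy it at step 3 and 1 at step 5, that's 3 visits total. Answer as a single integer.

Step 0: p0@(0,5) p1@(3,5) p2@(3,3) p3@(4,3) -> at (5,5): 0 [-], cum=0
Step 1: p0@(1,5) p1@ESC p2@(2,3) p3@(4,4) -> at (5,5): 0 [-], cum=0
Step 2: p0@ESC p1@ESC p2@(2,4) p3@ESC -> at (5,5): 0 [-], cum=0
Step 3: p0@ESC p1@ESC p2@ESC p3@ESC -> at (5,5): 0 [-], cum=0
Total visits = 0

Answer: 0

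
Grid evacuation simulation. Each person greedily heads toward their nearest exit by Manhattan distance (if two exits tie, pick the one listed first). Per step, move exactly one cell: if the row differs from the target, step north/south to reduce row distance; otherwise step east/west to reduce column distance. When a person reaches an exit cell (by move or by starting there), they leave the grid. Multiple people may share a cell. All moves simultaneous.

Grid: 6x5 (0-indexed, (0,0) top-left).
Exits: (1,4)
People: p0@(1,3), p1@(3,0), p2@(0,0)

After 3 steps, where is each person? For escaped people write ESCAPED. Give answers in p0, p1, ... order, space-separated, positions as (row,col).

Step 1: p0:(1,3)->(1,4)->EXIT | p1:(3,0)->(2,0) | p2:(0,0)->(1,0)
Step 2: p0:escaped | p1:(2,0)->(1,0) | p2:(1,0)->(1,1)
Step 3: p0:escaped | p1:(1,0)->(1,1) | p2:(1,1)->(1,2)

ESCAPED (1,1) (1,2)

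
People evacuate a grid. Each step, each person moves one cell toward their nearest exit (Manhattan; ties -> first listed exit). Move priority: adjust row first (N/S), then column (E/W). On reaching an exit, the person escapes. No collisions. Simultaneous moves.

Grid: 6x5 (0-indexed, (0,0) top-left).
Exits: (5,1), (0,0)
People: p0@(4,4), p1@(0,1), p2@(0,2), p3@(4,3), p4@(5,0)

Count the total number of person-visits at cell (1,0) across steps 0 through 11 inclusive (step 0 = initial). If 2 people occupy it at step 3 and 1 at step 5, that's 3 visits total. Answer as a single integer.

Answer: 0

Derivation:
Step 0: p0@(4,4) p1@(0,1) p2@(0,2) p3@(4,3) p4@(5,0) -> at (1,0): 0 [-], cum=0
Step 1: p0@(5,4) p1@ESC p2@(0,1) p3@(5,3) p4@ESC -> at (1,0): 0 [-], cum=0
Step 2: p0@(5,3) p1@ESC p2@ESC p3@(5,2) p4@ESC -> at (1,0): 0 [-], cum=0
Step 3: p0@(5,2) p1@ESC p2@ESC p3@ESC p4@ESC -> at (1,0): 0 [-], cum=0
Step 4: p0@ESC p1@ESC p2@ESC p3@ESC p4@ESC -> at (1,0): 0 [-], cum=0
Total visits = 0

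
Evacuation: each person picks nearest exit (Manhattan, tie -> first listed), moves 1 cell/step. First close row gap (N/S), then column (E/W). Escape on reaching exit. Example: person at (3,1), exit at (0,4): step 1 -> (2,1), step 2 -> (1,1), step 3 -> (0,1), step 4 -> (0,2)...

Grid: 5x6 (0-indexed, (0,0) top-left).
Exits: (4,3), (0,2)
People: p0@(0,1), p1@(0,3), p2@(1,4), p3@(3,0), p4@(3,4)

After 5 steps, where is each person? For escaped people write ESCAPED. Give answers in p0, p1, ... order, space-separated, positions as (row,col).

Step 1: p0:(0,1)->(0,2)->EXIT | p1:(0,3)->(0,2)->EXIT | p2:(1,4)->(0,4) | p3:(3,0)->(4,0) | p4:(3,4)->(4,4)
Step 2: p0:escaped | p1:escaped | p2:(0,4)->(0,3) | p3:(4,0)->(4,1) | p4:(4,4)->(4,3)->EXIT
Step 3: p0:escaped | p1:escaped | p2:(0,3)->(0,2)->EXIT | p3:(4,1)->(4,2) | p4:escaped
Step 4: p0:escaped | p1:escaped | p2:escaped | p3:(4,2)->(4,3)->EXIT | p4:escaped

ESCAPED ESCAPED ESCAPED ESCAPED ESCAPED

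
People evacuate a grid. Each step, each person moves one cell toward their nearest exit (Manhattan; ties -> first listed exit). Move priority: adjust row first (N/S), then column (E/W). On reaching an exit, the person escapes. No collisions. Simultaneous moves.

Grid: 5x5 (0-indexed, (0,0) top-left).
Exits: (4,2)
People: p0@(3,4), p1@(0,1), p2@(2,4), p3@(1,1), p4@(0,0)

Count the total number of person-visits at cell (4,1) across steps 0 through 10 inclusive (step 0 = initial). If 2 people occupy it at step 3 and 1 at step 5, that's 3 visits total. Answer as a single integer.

Step 0: p0@(3,4) p1@(0,1) p2@(2,4) p3@(1,1) p4@(0,0) -> at (4,1): 0 [-], cum=0
Step 1: p0@(4,4) p1@(1,1) p2@(3,4) p3@(2,1) p4@(1,0) -> at (4,1): 0 [-], cum=0
Step 2: p0@(4,3) p1@(2,1) p2@(4,4) p3@(3,1) p4@(2,0) -> at (4,1): 0 [-], cum=0
Step 3: p0@ESC p1@(3,1) p2@(4,3) p3@(4,1) p4@(3,0) -> at (4,1): 1 [p3], cum=1
Step 4: p0@ESC p1@(4,1) p2@ESC p3@ESC p4@(4,0) -> at (4,1): 1 [p1], cum=2
Step 5: p0@ESC p1@ESC p2@ESC p3@ESC p4@(4,1) -> at (4,1): 1 [p4], cum=3
Step 6: p0@ESC p1@ESC p2@ESC p3@ESC p4@ESC -> at (4,1): 0 [-], cum=3
Total visits = 3

Answer: 3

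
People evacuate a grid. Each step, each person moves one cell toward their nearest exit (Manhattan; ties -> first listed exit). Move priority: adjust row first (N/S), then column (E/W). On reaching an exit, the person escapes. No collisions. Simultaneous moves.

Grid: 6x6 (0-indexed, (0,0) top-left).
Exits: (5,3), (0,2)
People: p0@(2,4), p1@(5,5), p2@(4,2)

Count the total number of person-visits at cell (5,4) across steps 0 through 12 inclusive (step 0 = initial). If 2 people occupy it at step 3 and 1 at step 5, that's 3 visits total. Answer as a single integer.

Step 0: p0@(2,4) p1@(5,5) p2@(4,2) -> at (5,4): 0 [-], cum=0
Step 1: p0@(3,4) p1@(5,4) p2@(5,2) -> at (5,4): 1 [p1], cum=1
Step 2: p0@(4,4) p1@ESC p2@ESC -> at (5,4): 0 [-], cum=1
Step 3: p0@(5,4) p1@ESC p2@ESC -> at (5,4): 1 [p0], cum=2
Step 4: p0@ESC p1@ESC p2@ESC -> at (5,4): 0 [-], cum=2
Total visits = 2

Answer: 2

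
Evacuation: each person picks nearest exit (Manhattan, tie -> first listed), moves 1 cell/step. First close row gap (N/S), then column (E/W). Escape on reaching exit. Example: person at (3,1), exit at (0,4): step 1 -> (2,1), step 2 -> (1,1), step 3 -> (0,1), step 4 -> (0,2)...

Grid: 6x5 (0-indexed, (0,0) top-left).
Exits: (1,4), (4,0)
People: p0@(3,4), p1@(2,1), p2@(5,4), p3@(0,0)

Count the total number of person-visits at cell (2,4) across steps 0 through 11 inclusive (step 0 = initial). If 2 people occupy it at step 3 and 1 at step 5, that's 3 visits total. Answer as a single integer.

Answer: 2

Derivation:
Step 0: p0@(3,4) p1@(2,1) p2@(5,4) p3@(0,0) -> at (2,4): 0 [-], cum=0
Step 1: p0@(2,4) p1@(3,1) p2@(4,4) p3@(1,0) -> at (2,4): 1 [p0], cum=1
Step 2: p0@ESC p1@(4,1) p2@(3,4) p3@(2,0) -> at (2,4): 0 [-], cum=1
Step 3: p0@ESC p1@ESC p2@(2,4) p3@(3,0) -> at (2,4): 1 [p2], cum=2
Step 4: p0@ESC p1@ESC p2@ESC p3@ESC -> at (2,4): 0 [-], cum=2
Total visits = 2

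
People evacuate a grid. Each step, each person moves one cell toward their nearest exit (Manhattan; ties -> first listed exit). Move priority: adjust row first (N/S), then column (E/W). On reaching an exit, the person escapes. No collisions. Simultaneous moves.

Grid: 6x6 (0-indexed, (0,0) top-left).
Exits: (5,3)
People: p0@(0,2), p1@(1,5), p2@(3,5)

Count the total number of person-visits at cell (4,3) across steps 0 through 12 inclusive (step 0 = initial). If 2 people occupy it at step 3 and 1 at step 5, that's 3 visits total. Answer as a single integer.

Step 0: p0@(0,2) p1@(1,5) p2@(3,5) -> at (4,3): 0 [-], cum=0
Step 1: p0@(1,2) p1@(2,5) p2@(4,5) -> at (4,3): 0 [-], cum=0
Step 2: p0@(2,2) p1@(3,5) p2@(5,5) -> at (4,3): 0 [-], cum=0
Step 3: p0@(3,2) p1@(4,5) p2@(5,4) -> at (4,3): 0 [-], cum=0
Step 4: p0@(4,2) p1@(5,5) p2@ESC -> at (4,3): 0 [-], cum=0
Step 5: p0@(5,2) p1@(5,4) p2@ESC -> at (4,3): 0 [-], cum=0
Step 6: p0@ESC p1@ESC p2@ESC -> at (4,3): 0 [-], cum=0
Total visits = 0

Answer: 0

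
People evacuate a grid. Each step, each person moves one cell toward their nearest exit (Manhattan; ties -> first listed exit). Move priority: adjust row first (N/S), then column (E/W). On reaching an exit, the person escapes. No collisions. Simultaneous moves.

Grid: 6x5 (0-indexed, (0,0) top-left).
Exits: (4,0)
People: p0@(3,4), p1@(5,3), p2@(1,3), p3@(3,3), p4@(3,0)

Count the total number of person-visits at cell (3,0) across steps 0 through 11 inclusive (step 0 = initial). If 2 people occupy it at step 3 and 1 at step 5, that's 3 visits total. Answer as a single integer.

Step 0: p0@(3,4) p1@(5,3) p2@(1,3) p3@(3,3) p4@(3,0) -> at (3,0): 1 [p4], cum=1
Step 1: p0@(4,4) p1@(4,3) p2@(2,3) p3@(4,3) p4@ESC -> at (3,0): 0 [-], cum=1
Step 2: p0@(4,3) p1@(4,2) p2@(3,3) p3@(4,2) p4@ESC -> at (3,0): 0 [-], cum=1
Step 3: p0@(4,2) p1@(4,1) p2@(4,3) p3@(4,1) p4@ESC -> at (3,0): 0 [-], cum=1
Step 4: p0@(4,1) p1@ESC p2@(4,2) p3@ESC p4@ESC -> at (3,0): 0 [-], cum=1
Step 5: p0@ESC p1@ESC p2@(4,1) p3@ESC p4@ESC -> at (3,0): 0 [-], cum=1
Step 6: p0@ESC p1@ESC p2@ESC p3@ESC p4@ESC -> at (3,0): 0 [-], cum=1
Total visits = 1

Answer: 1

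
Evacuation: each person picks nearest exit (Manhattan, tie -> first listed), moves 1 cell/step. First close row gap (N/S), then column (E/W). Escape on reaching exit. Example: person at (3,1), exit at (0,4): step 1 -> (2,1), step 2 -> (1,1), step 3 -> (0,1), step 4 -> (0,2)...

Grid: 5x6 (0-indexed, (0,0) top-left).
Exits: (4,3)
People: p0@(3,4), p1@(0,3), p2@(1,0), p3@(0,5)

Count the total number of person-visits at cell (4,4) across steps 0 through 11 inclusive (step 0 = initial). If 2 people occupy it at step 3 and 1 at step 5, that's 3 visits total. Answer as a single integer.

Answer: 2

Derivation:
Step 0: p0@(3,4) p1@(0,3) p2@(1,0) p3@(0,5) -> at (4,4): 0 [-], cum=0
Step 1: p0@(4,4) p1@(1,3) p2@(2,0) p3@(1,5) -> at (4,4): 1 [p0], cum=1
Step 2: p0@ESC p1@(2,3) p2@(3,0) p3@(2,5) -> at (4,4): 0 [-], cum=1
Step 3: p0@ESC p1@(3,3) p2@(4,0) p3@(3,5) -> at (4,4): 0 [-], cum=1
Step 4: p0@ESC p1@ESC p2@(4,1) p3@(4,5) -> at (4,4): 0 [-], cum=1
Step 5: p0@ESC p1@ESC p2@(4,2) p3@(4,4) -> at (4,4): 1 [p3], cum=2
Step 6: p0@ESC p1@ESC p2@ESC p3@ESC -> at (4,4): 0 [-], cum=2
Total visits = 2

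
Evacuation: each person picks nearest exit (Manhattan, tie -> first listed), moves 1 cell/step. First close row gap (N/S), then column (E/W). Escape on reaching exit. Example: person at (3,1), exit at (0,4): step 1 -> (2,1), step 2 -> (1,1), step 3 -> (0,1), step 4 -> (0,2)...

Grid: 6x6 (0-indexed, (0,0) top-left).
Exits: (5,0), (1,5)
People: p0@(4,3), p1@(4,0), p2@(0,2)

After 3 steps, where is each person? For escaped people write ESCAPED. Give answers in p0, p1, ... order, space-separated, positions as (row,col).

Step 1: p0:(4,3)->(5,3) | p1:(4,0)->(5,0)->EXIT | p2:(0,2)->(1,2)
Step 2: p0:(5,3)->(5,2) | p1:escaped | p2:(1,2)->(1,3)
Step 3: p0:(5,2)->(5,1) | p1:escaped | p2:(1,3)->(1,4)

(5,1) ESCAPED (1,4)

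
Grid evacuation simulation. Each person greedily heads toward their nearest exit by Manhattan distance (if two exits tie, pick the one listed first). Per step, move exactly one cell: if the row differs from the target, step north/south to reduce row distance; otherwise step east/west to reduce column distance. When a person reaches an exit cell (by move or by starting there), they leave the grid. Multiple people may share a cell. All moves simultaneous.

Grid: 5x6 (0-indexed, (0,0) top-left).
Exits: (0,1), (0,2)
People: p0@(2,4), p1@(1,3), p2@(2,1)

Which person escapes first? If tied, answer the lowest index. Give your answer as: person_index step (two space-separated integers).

Answer: 1 2

Derivation:
Step 1: p0:(2,4)->(1,4) | p1:(1,3)->(0,3) | p2:(2,1)->(1,1)
Step 2: p0:(1,4)->(0,4) | p1:(0,3)->(0,2)->EXIT | p2:(1,1)->(0,1)->EXIT
Step 3: p0:(0,4)->(0,3) | p1:escaped | p2:escaped
Step 4: p0:(0,3)->(0,2)->EXIT | p1:escaped | p2:escaped
Exit steps: [4, 2, 2]
First to escape: p1 at step 2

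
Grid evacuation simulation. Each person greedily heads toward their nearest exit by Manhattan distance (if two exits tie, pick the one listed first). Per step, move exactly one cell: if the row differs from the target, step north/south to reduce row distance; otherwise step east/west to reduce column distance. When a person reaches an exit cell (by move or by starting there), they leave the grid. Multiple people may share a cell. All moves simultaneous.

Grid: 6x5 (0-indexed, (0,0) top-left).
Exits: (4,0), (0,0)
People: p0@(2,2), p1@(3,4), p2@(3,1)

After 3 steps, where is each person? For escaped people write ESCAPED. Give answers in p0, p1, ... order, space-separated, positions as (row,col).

Step 1: p0:(2,2)->(3,2) | p1:(3,4)->(4,4) | p2:(3,1)->(4,1)
Step 2: p0:(3,2)->(4,2) | p1:(4,4)->(4,3) | p2:(4,1)->(4,0)->EXIT
Step 3: p0:(4,2)->(4,1) | p1:(4,3)->(4,2) | p2:escaped

(4,1) (4,2) ESCAPED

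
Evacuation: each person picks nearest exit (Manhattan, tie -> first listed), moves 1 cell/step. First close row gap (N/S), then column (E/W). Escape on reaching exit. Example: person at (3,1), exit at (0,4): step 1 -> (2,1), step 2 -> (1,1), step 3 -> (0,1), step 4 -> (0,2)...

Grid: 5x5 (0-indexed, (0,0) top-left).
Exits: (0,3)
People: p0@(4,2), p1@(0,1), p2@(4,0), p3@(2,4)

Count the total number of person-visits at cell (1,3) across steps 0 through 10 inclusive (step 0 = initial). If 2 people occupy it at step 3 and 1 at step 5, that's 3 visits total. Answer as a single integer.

Step 0: p0@(4,2) p1@(0,1) p2@(4,0) p3@(2,4) -> at (1,3): 0 [-], cum=0
Step 1: p0@(3,2) p1@(0,2) p2@(3,0) p3@(1,4) -> at (1,3): 0 [-], cum=0
Step 2: p0@(2,2) p1@ESC p2@(2,0) p3@(0,4) -> at (1,3): 0 [-], cum=0
Step 3: p0@(1,2) p1@ESC p2@(1,0) p3@ESC -> at (1,3): 0 [-], cum=0
Step 4: p0@(0,2) p1@ESC p2@(0,0) p3@ESC -> at (1,3): 0 [-], cum=0
Step 5: p0@ESC p1@ESC p2@(0,1) p3@ESC -> at (1,3): 0 [-], cum=0
Step 6: p0@ESC p1@ESC p2@(0,2) p3@ESC -> at (1,3): 0 [-], cum=0
Step 7: p0@ESC p1@ESC p2@ESC p3@ESC -> at (1,3): 0 [-], cum=0
Total visits = 0

Answer: 0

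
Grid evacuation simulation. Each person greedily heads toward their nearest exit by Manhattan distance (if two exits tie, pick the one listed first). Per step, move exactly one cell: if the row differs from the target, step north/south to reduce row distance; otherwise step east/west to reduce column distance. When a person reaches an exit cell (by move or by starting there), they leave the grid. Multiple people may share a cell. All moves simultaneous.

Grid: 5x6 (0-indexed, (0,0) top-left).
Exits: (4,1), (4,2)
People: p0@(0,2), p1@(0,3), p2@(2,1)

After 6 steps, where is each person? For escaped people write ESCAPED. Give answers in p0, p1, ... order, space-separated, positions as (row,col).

Step 1: p0:(0,2)->(1,2) | p1:(0,3)->(1,3) | p2:(2,1)->(3,1)
Step 2: p0:(1,2)->(2,2) | p1:(1,3)->(2,3) | p2:(3,1)->(4,1)->EXIT
Step 3: p0:(2,2)->(3,2) | p1:(2,3)->(3,3) | p2:escaped
Step 4: p0:(3,2)->(4,2)->EXIT | p1:(3,3)->(4,3) | p2:escaped
Step 5: p0:escaped | p1:(4,3)->(4,2)->EXIT | p2:escaped

ESCAPED ESCAPED ESCAPED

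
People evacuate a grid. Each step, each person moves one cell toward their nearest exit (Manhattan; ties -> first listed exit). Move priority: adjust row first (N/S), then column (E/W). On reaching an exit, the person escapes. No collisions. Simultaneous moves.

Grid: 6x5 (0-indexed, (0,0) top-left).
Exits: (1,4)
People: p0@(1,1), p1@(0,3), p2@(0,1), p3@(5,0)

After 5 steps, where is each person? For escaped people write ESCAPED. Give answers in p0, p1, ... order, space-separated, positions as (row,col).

Step 1: p0:(1,1)->(1,2) | p1:(0,3)->(1,3) | p2:(0,1)->(1,1) | p3:(5,0)->(4,0)
Step 2: p0:(1,2)->(1,3) | p1:(1,3)->(1,4)->EXIT | p2:(1,1)->(1,2) | p3:(4,0)->(3,0)
Step 3: p0:(1,3)->(1,4)->EXIT | p1:escaped | p2:(1,2)->(1,3) | p3:(3,0)->(2,0)
Step 4: p0:escaped | p1:escaped | p2:(1,3)->(1,4)->EXIT | p3:(2,0)->(1,0)
Step 5: p0:escaped | p1:escaped | p2:escaped | p3:(1,0)->(1,1)

ESCAPED ESCAPED ESCAPED (1,1)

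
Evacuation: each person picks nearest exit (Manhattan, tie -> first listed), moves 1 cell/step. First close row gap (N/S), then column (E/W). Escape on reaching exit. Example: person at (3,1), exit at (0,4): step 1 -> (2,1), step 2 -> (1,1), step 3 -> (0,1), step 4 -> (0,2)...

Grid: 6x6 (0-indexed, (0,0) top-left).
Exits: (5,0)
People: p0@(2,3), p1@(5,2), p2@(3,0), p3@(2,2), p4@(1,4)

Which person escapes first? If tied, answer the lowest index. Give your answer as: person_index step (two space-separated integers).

Step 1: p0:(2,3)->(3,3) | p1:(5,2)->(5,1) | p2:(3,0)->(4,0) | p3:(2,2)->(3,2) | p4:(1,4)->(2,4)
Step 2: p0:(3,3)->(4,3) | p1:(5,1)->(5,0)->EXIT | p2:(4,0)->(5,0)->EXIT | p3:(3,2)->(4,2) | p4:(2,4)->(3,4)
Step 3: p0:(4,3)->(5,3) | p1:escaped | p2:escaped | p3:(4,2)->(5,2) | p4:(3,4)->(4,4)
Step 4: p0:(5,3)->(5,2) | p1:escaped | p2:escaped | p3:(5,2)->(5,1) | p4:(4,4)->(5,4)
Step 5: p0:(5,2)->(5,1) | p1:escaped | p2:escaped | p3:(5,1)->(5,0)->EXIT | p4:(5,4)->(5,3)
Step 6: p0:(5,1)->(5,0)->EXIT | p1:escaped | p2:escaped | p3:escaped | p4:(5,3)->(5,2)
Step 7: p0:escaped | p1:escaped | p2:escaped | p3:escaped | p4:(5,2)->(5,1)
Step 8: p0:escaped | p1:escaped | p2:escaped | p3:escaped | p4:(5,1)->(5,0)->EXIT
Exit steps: [6, 2, 2, 5, 8]
First to escape: p1 at step 2

Answer: 1 2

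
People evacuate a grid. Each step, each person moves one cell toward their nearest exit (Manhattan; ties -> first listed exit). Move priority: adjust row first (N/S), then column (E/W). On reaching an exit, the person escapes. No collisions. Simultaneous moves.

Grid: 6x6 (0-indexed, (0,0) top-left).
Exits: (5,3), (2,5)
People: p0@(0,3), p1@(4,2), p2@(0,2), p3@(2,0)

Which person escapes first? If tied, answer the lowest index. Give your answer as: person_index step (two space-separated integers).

Step 1: p0:(0,3)->(1,3) | p1:(4,2)->(5,2) | p2:(0,2)->(1,2) | p3:(2,0)->(2,1)
Step 2: p0:(1,3)->(2,3) | p1:(5,2)->(5,3)->EXIT | p2:(1,2)->(2,2) | p3:(2,1)->(2,2)
Step 3: p0:(2,3)->(2,4) | p1:escaped | p2:(2,2)->(2,3) | p3:(2,2)->(2,3)
Step 4: p0:(2,4)->(2,5)->EXIT | p1:escaped | p2:(2,3)->(2,4) | p3:(2,3)->(2,4)
Step 5: p0:escaped | p1:escaped | p2:(2,4)->(2,5)->EXIT | p3:(2,4)->(2,5)->EXIT
Exit steps: [4, 2, 5, 5]
First to escape: p1 at step 2

Answer: 1 2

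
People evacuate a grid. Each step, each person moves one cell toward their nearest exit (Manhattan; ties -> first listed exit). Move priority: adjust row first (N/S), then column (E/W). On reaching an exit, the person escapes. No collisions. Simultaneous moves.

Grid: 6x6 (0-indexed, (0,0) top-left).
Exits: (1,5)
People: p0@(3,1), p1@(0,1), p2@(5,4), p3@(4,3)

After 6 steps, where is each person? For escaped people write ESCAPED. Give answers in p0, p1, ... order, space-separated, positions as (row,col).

Step 1: p0:(3,1)->(2,1) | p1:(0,1)->(1,1) | p2:(5,4)->(4,4) | p3:(4,3)->(3,3)
Step 2: p0:(2,1)->(1,1) | p1:(1,1)->(1,2) | p2:(4,4)->(3,4) | p3:(3,3)->(2,3)
Step 3: p0:(1,1)->(1,2) | p1:(1,2)->(1,3) | p2:(3,4)->(2,4) | p3:(2,3)->(1,3)
Step 4: p0:(1,2)->(1,3) | p1:(1,3)->(1,4) | p2:(2,4)->(1,4) | p3:(1,3)->(1,4)
Step 5: p0:(1,3)->(1,4) | p1:(1,4)->(1,5)->EXIT | p2:(1,4)->(1,5)->EXIT | p3:(1,4)->(1,5)->EXIT
Step 6: p0:(1,4)->(1,5)->EXIT | p1:escaped | p2:escaped | p3:escaped

ESCAPED ESCAPED ESCAPED ESCAPED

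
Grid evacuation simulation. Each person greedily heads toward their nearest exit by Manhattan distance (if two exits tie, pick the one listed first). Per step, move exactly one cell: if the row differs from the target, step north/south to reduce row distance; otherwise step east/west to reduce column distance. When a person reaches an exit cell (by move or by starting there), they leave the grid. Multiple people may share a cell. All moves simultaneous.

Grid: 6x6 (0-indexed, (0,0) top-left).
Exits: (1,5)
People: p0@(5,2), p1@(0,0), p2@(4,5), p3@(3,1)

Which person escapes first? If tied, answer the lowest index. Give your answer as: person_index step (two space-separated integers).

Answer: 2 3

Derivation:
Step 1: p0:(5,2)->(4,2) | p1:(0,0)->(1,0) | p2:(4,5)->(3,5) | p3:(3,1)->(2,1)
Step 2: p0:(4,2)->(3,2) | p1:(1,0)->(1,1) | p2:(3,5)->(2,5) | p3:(2,1)->(1,1)
Step 3: p0:(3,2)->(2,2) | p1:(1,1)->(1,2) | p2:(2,5)->(1,5)->EXIT | p3:(1,1)->(1,2)
Step 4: p0:(2,2)->(1,2) | p1:(1,2)->(1,3) | p2:escaped | p3:(1,2)->(1,3)
Step 5: p0:(1,2)->(1,3) | p1:(1,3)->(1,4) | p2:escaped | p3:(1,3)->(1,4)
Step 6: p0:(1,3)->(1,4) | p1:(1,4)->(1,5)->EXIT | p2:escaped | p3:(1,4)->(1,5)->EXIT
Step 7: p0:(1,4)->(1,5)->EXIT | p1:escaped | p2:escaped | p3:escaped
Exit steps: [7, 6, 3, 6]
First to escape: p2 at step 3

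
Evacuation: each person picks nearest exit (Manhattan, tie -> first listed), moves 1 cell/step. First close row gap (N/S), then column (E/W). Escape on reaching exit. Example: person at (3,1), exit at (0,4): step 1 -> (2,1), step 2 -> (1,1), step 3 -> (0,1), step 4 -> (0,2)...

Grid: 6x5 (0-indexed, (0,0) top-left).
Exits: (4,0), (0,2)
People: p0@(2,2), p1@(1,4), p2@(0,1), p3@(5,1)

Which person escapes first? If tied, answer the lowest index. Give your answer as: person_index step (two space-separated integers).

Step 1: p0:(2,2)->(1,2) | p1:(1,4)->(0,4) | p2:(0,1)->(0,2)->EXIT | p3:(5,1)->(4,1)
Step 2: p0:(1,2)->(0,2)->EXIT | p1:(0,4)->(0,3) | p2:escaped | p3:(4,1)->(4,0)->EXIT
Step 3: p0:escaped | p1:(0,3)->(0,2)->EXIT | p2:escaped | p3:escaped
Exit steps: [2, 3, 1, 2]
First to escape: p2 at step 1

Answer: 2 1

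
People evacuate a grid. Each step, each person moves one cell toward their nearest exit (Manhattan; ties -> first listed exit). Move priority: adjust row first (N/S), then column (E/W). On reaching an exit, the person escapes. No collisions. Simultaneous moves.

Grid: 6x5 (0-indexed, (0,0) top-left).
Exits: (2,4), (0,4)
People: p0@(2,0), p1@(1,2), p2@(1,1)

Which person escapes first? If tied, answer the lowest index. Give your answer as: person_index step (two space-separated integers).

Answer: 1 3

Derivation:
Step 1: p0:(2,0)->(2,1) | p1:(1,2)->(2,2) | p2:(1,1)->(2,1)
Step 2: p0:(2,1)->(2,2) | p1:(2,2)->(2,3) | p2:(2,1)->(2,2)
Step 3: p0:(2,2)->(2,3) | p1:(2,3)->(2,4)->EXIT | p2:(2,2)->(2,3)
Step 4: p0:(2,3)->(2,4)->EXIT | p1:escaped | p2:(2,3)->(2,4)->EXIT
Exit steps: [4, 3, 4]
First to escape: p1 at step 3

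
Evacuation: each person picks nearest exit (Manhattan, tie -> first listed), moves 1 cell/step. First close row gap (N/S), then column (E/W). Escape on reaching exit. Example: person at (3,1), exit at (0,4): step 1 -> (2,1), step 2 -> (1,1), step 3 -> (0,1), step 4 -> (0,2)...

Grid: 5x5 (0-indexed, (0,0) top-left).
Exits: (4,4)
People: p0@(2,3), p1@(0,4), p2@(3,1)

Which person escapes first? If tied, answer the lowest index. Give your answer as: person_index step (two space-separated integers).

Step 1: p0:(2,3)->(3,3) | p1:(0,4)->(1,4) | p2:(3,1)->(4,1)
Step 2: p0:(3,3)->(4,3) | p1:(1,4)->(2,4) | p2:(4,1)->(4,2)
Step 3: p0:(4,3)->(4,4)->EXIT | p1:(2,4)->(3,4) | p2:(4,2)->(4,3)
Step 4: p0:escaped | p1:(3,4)->(4,4)->EXIT | p2:(4,3)->(4,4)->EXIT
Exit steps: [3, 4, 4]
First to escape: p0 at step 3

Answer: 0 3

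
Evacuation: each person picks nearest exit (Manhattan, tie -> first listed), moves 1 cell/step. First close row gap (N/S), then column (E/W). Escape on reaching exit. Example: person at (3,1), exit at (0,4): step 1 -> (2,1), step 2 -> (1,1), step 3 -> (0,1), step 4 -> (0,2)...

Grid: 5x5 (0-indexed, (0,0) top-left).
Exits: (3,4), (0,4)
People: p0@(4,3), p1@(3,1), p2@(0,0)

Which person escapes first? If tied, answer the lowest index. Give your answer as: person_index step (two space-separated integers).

Answer: 0 2

Derivation:
Step 1: p0:(4,3)->(3,3) | p1:(3,1)->(3,2) | p2:(0,0)->(0,1)
Step 2: p0:(3,3)->(3,4)->EXIT | p1:(3,2)->(3,3) | p2:(0,1)->(0,2)
Step 3: p0:escaped | p1:(3,3)->(3,4)->EXIT | p2:(0,2)->(0,3)
Step 4: p0:escaped | p1:escaped | p2:(0,3)->(0,4)->EXIT
Exit steps: [2, 3, 4]
First to escape: p0 at step 2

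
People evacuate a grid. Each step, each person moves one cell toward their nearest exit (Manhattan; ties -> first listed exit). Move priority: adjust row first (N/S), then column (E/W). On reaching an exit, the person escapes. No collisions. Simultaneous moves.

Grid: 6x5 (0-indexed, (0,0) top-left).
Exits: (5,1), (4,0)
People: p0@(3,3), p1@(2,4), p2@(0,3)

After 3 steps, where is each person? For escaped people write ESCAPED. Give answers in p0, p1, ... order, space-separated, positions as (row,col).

Step 1: p0:(3,3)->(4,3) | p1:(2,4)->(3,4) | p2:(0,3)->(1,3)
Step 2: p0:(4,3)->(5,3) | p1:(3,4)->(4,4) | p2:(1,3)->(2,3)
Step 3: p0:(5,3)->(5,2) | p1:(4,4)->(5,4) | p2:(2,3)->(3,3)

(5,2) (5,4) (3,3)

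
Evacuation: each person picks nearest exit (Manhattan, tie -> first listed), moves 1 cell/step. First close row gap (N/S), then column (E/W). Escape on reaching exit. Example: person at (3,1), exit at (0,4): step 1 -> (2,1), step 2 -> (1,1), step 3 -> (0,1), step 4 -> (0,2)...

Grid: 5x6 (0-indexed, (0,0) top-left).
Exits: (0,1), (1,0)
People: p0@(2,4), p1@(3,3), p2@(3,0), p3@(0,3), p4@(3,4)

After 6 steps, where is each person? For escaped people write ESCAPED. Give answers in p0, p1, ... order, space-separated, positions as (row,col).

Step 1: p0:(2,4)->(1,4) | p1:(3,3)->(2,3) | p2:(3,0)->(2,0) | p3:(0,3)->(0,2) | p4:(3,4)->(2,4)
Step 2: p0:(1,4)->(0,4) | p1:(2,3)->(1,3) | p2:(2,0)->(1,0)->EXIT | p3:(0,2)->(0,1)->EXIT | p4:(2,4)->(1,4)
Step 3: p0:(0,4)->(0,3) | p1:(1,3)->(0,3) | p2:escaped | p3:escaped | p4:(1,4)->(0,4)
Step 4: p0:(0,3)->(0,2) | p1:(0,3)->(0,2) | p2:escaped | p3:escaped | p4:(0,4)->(0,3)
Step 5: p0:(0,2)->(0,1)->EXIT | p1:(0,2)->(0,1)->EXIT | p2:escaped | p3:escaped | p4:(0,3)->(0,2)
Step 6: p0:escaped | p1:escaped | p2:escaped | p3:escaped | p4:(0,2)->(0,1)->EXIT

ESCAPED ESCAPED ESCAPED ESCAPED ESCAPED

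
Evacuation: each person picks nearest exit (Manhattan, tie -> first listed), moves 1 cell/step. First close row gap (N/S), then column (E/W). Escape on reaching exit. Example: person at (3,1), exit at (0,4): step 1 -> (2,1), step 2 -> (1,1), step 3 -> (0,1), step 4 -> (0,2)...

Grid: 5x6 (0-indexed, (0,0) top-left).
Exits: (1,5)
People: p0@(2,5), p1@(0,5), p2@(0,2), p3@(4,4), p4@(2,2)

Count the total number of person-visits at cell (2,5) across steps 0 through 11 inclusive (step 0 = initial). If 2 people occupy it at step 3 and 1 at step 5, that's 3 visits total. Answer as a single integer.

Step 0: p0@(2,5) p1@(0,5) p2@(0,2) p3@(4,4) p4@(2,2) -> at (2,5): 1 [p0], cum=1
Step 1: p0@ESC p1@ESC p2@(1,2) p3@(3,4) p4@(1,2) -> at (2,5): 0 [-], cum=1
Step 2: p0@ESC p1@ESC p2@(1,3) p3@(2,4) p4@(1,3) -> at (2,5): 0 [-], cum=1
Step 3: p0@ESC p1@ESC p2@(1,4) p3@(1,4) p4@(1,4) -> at (2,5): 0 [-], cum=1
Step 4: p0@ESC p1@ESC p2@ESC p3@ESC p4@ESC -> at (2,5): 0 [-], cum=1
Total visits = 1

Answer: 1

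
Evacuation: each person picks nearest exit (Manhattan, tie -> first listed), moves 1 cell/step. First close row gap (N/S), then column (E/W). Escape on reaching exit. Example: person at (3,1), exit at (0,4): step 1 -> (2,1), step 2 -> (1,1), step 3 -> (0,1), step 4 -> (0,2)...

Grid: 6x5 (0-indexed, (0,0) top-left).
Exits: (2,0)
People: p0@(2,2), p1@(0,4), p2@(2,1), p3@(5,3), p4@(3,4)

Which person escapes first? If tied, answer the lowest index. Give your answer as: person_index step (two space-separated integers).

Answer: 2 1

Derivation:
Step 1: p0:(2,2)->(2,1) | p1:(0,4)->(1,4) | p2:(2,1)->(2,0)->EXIT | p3:(5,3)->(4,3) | p4:(3,4)->(2,4)
Step 2: p0:(2,1)->(2,0)->EXIT | p1:(1,4)->(2,4) | p2:escaped | p3:(4,3)->(3,3) | p4:(2,4)->(2,3)
Step 3: p0:escaped | p1:(2,4)->(2,3) | p2:escaped | p3:(3,3)->(2,3) | p4:(2,3)->(2,2)
Step 4: p0:escaped | p1:(2,3)->(2,2) | p2:escaped | p3:(2,3)->(2,2) | p4:(2,2)->(2,1)
Step 5: p0:escaped | p1:(2,2)->(2,1) | p2:escaped | p3:(2,2)->(2,1) | p4:(2,1)->(2,0)->EXIT
Step 6: p0:escaped | p1:(2,1)->(2,0)->EXIT | p2:escaped | p3:(2,1)->(2,0)->EXIT | p4:escaped
Exit steps: [2, 6, 1, 6, 5]
First to escape: p2 at step 1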